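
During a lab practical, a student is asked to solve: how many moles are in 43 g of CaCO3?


M(CaCO3) = 100.09 g/mol
n = mass/M = 43/100.09 = 0.4296 mol

0.4296 mol


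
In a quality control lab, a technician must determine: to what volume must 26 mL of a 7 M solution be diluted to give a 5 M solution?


C1V1 = C2V2
7 × 26 = 5 × V2
V2 = 182/5 = 36.4 mL

36.4 mL


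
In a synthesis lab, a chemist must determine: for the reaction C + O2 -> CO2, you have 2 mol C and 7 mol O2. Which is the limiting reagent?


Mole ratio available / coefficient:
  C: 2/1 = 2.000
  O2: 7/1 = 7.000
Smaller ratio is limiting.

C


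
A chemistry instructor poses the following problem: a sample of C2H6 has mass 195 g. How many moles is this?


M(C2H6) = 30.07 g/mol
n = mass/M = 195/30.07 = 6.4849 mol

6.4849 mol


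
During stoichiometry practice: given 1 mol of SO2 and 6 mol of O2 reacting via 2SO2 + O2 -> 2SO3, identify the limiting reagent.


Mole ratio available / coefficient:
  SO2: 1/2 = 0.500
  O2: 6/1 = 6.000
Smaller ratio is limiting.

SO2


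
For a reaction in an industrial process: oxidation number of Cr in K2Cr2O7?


2(+1) + 2x + 7(-2) = 0, so x = +6
Oxidation number: +6

+6


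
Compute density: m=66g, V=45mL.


ρ = mass/volume
= 66/45
= 1.467 g/mL

1.467 g/mL


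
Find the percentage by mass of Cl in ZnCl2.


M(ZnCl2) = 1×65.38 + 2×35.45 = 136.28 g/mol
Mass of Cl = 2 × 35.45 = 70.90 g/mol
% Cl = 70.90/136.28 × 100 = 52.03%

52.03%


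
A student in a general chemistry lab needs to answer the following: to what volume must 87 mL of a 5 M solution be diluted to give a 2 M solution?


C1V1 = C2V2
5 × 87 = 2 × V2
V2 = 435/2 = 217.5 mL

217.5 mL


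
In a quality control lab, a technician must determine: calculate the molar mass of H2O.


M(H2O) = 2×1.008 + 1×16.0
= 2.02 + 16.0
= 18.02 g/mol

18.02 g/mol


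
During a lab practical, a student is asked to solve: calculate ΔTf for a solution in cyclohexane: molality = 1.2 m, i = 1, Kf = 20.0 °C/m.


ΔTf = Kf × m × i
= 20.0 × 1.2 × 1
= 24.0 °C

24.0 °C


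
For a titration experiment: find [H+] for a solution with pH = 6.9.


[H+] = 10^(-pH) = 10^(-6.9)
= 1.26×10^-7 M

1.26×10^-7 M


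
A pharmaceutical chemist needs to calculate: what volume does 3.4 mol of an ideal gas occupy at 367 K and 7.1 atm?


PV = nRT  (R = 0.08206 L·atm/(mol·K))
V = nRT/P = 3.4×0.08206×367/7.1
= 14.422 L

14.422 L


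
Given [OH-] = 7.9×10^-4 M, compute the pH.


pOH = -log10([OH-]) = -log10(7.9×10^-4)
= 4 - log10(7.9) = 3.1
pH = 14 - pOH = 14 - 3.1 = 10.9

10.9


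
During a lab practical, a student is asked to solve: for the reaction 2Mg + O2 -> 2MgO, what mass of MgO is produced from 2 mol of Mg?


Mole ratio MgO:Mg = 2:2
n(MgO) = 2 × 2/2 = 2.000 mol
mass = 2.000 × 40.31 = 80.62 g

80.62 g


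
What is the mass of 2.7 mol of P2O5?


M(P2O5) = 141.94 g/mol
mass = n × M = 2.7 × 141.94 = 383.24 g

383.24 g


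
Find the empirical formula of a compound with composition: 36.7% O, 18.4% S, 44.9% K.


Assume 100 g sample. Moles of each element:
  O: 36.7/16.0 = 2.294 mol
  S: 18.4/32.07 = 0.574 mol
  K: 44.9/39.1 = 1.148 mol
Divide by smallest (0.574):
  O: 2.294/0.574 = 4.0
  S: 0.574/0.574 = 1.0
  K: 1.148/0.574 = 2.0
Empirical formula: K2SO4

K2SO4


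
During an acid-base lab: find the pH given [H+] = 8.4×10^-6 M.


pH = -log10([H+]) = -log10(8.4×10^-6)
= 6 - log10(8.4)
= 6 - 0.92
= 5.08

5.08


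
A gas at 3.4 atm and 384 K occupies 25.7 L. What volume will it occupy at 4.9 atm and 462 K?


P1V1/T1 = P2V2/T2
V2 = P1V1T2/(T1P2)
= 3.4×25.7×462/(384×4.9)
= 21.455 L

21.455 L


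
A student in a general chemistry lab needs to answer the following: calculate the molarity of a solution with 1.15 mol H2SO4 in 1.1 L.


M = n/V = 1.15/1.1 = 1.045 mol/L

1.045 M


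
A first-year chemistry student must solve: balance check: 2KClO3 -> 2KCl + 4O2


Equation: 2KClO3 -> 2KCl + 4O2
Check atoms: Cl: 2=2, K: 2=2, O: 6≠8
Not balanced

No, not balanced


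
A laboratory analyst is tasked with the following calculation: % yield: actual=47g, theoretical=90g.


% yield = actual/theoretical × 100
= 47/90 × 100
= 52.22%

52.22%


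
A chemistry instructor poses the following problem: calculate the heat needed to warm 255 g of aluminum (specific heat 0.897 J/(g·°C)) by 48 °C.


q = mcΔT = 255 × 0.897 × 48
= 10979.28 J

10979.28 J


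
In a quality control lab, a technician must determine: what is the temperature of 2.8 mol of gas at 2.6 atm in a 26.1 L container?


PV = nRT  (R = 0.08206 L·atm/(mol·K))
T = PV/(nR) = 2.6×26.1/(2.8×0.08206)
= 67.86/0.229768
= 295.34 K

295.34 K


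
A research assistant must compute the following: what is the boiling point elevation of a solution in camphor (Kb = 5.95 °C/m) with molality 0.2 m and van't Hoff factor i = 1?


ΔTb = Kb × m × i
= 5.95 × 0.2 × 1
= 1.19 °C

1.19 °C


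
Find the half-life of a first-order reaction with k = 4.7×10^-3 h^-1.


t½ = ln2/k = 0.693147/(4.7×10^-3 h^-1)
= 147.5 h

147.5 h


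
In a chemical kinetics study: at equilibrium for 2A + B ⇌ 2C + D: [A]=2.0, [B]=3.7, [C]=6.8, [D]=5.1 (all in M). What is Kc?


Kc = [C]^2[D]/([A]^2[B])
= (6.8^2 × 5.1^1)/(2.0^2 × 3.7^1)
= 235.824/14.8
= 15.93

15.93


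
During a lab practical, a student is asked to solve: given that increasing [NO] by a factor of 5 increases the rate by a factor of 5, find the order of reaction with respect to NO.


rate ∝ [NO]^n
5^n = 5 → n = 1
Order in NO: 1

1


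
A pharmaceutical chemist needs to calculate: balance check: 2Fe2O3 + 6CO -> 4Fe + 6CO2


Equation: 2Fe2O3 + 6CO -> 4Fe + 6CO2
Check atoms: C: 6=6, Fe: 4=4, O: 12=12
Balanced

Yes, balanced


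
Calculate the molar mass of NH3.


M(NH3) = 1×14.01 + 3×1.008
= 14.01 + 3.02
= 17.03 g/mol

17.03 g/mol


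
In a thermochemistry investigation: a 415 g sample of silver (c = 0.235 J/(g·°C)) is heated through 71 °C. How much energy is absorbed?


q = mcΔT = 415 × 0.235 × 71
= 6924.28 J

6924.28 J


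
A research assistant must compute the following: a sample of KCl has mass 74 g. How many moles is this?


M(KCl) = 74.55 g/mol
n = mass/M = 74/74.55 = 0.9926 mol

0.9926 mol


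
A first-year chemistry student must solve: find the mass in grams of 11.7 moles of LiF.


M(LiF) = 25.94 g/mol
mass = n × M = 11.7 × 25.94 = 303.50 g

303.50 g


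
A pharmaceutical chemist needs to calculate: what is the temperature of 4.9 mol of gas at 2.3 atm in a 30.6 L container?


PV = nRT  (R = 0.08206 L·atm/(mol·K))
T = PV/(nR) = 2.3×30.6/(4.9×0.08206)
= 70.38/0.402094
= 175.03 K

175.03 K


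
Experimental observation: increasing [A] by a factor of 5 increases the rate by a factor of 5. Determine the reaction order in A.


rate ∝ [A]^n
5^n = 5 → n = 1
Order in A: 1

1


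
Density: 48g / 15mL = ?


ρ = mass/volume
= 48/15
= 3.2 g/mL

3.2 g/mL


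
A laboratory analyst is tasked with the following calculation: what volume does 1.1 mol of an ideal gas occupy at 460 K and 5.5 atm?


PV = nRT  (R = 0.08206 L·atm/(mol·K))
V = nRT/P = 1.1×0.08206×460/5.5
= 7.55 L

7.55 L


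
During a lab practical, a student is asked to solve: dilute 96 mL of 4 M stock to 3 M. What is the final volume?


C1V1 = C2V2
4 × 96 = 3 × V2
V2 = 384/3 = 128.0 mL

128.0 mL


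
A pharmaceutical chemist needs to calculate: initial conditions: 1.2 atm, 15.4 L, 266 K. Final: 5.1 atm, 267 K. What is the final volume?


P1V1/T1 = P2V2/T2
V2 = P1V1T2/(T1P2)
= 1.2×15.4×267/(266×5.1)
= 3.637 L

3.637 L


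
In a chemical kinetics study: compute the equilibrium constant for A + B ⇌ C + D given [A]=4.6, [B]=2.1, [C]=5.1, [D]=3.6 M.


Kc = [C][D]/([A][B])
= (5.1^1 × 3.6^1)/(4.6^1 × 2.1^1)
= 18.36/9.66
= 1.901

1.901


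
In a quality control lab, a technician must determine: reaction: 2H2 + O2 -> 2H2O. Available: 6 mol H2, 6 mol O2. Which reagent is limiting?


Mole ratio available / coefficient:
  H2: 6/2 = 3.000
  O2: 6/1 = 6.000
Smaller ratio is limiting.

H2


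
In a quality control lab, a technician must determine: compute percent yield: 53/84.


% yield = actual/theoretical × 100
= 53/84 × 100
= 63.1%

63.1%


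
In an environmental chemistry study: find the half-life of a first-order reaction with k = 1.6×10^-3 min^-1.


t½ = ln2/k = 0.693147/(1.6×10^-3 min^-1)
= 433.2 min

433.2 min


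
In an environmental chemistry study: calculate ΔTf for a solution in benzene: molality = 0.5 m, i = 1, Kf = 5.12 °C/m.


ΔTf = Kf × m × i
= 5.12 × 0.5 × 1
= 2.56 °C

2.56 °C


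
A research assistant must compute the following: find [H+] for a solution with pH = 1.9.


[H+] = 10^(-pH) = 10^(-1.9)
= 1.26×10^-2 M

1.26×10^-2 M


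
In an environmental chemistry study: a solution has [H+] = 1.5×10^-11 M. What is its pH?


pH = -log10([H+]) = -log10(1.5×10^-11)
= 11 - log10(1.5)
= 11 - 0.18
= 10.82

10.82


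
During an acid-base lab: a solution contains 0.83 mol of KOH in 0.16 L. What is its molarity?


M = n/V = 0.83/0.16 = 5.188 mol/L

5.188 M


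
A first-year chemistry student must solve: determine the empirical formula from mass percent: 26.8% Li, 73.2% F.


Assume 100 g sample. Moles of each element:
  Li: 26.8/6.94 = 3.862 mol
  F: 73.2/19.0 = 3.853 mol
Divide by smallest (3.853):
  Li: 3.862/3.853 = 1.0
  F: 3.853/3.853 = 1.0
Empirical formula: LiF

LiF


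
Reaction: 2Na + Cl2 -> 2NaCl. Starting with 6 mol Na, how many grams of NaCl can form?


Mole ratio NaCl:Na = 2:2
n(NaCl) = 6 × 2/2 = 6.000 mol
mass = 6.000 × 58.44 = 350.64 g

350.64 g


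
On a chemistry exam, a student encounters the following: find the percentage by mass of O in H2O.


M(H2O) = 2×1.008 + 1×16.0 = 18.016 g/mol
Mass of O = 1 × 16.0 = 16.00 g/mol
% O = 16.00/18.016 × 100 = 88.81%

88.81%


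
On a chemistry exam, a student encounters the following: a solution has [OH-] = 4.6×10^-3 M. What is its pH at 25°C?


pOH = -log10([OH-]) = -log10(4.6×10^-3)
= 3 - log10(4.6) = 2.34
pH = 14 - pOH = 14 - 2.34 = 11.66

11.66


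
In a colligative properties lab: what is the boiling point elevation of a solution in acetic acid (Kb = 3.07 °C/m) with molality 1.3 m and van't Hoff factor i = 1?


ΔTb = Kb × m × i
= 3.07 × 1.3 × 1
= 3.991 °C

3.991 °C


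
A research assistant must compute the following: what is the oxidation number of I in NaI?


halide: -1
Oxidation number: -1

-1


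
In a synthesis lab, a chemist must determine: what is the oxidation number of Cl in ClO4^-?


x + 4(-2) = -1, so x = +7
Oxidation number: +7

+7


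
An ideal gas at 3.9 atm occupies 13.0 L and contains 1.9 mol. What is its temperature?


PV = nRT  (R = 0.08206 L·atm/(mol·K))
T = PV/(nR) = 3.9×13.0/(1.9×0.08206)
= 50.70/0.155914
= 325.18 K

325.18 K


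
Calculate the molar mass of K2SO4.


M(K2SO4) = 2×39.1 + 1×32.07 + 4×16.0
= 78.2 + 32.07 + 64.0
= 174.27 g/mol

174.27 g/mol


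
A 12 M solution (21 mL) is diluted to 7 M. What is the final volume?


C1V1 = C2V2
12 × 21 = 7 × V2
V2 = 252/7 = 36.0 mL

36.0 mL


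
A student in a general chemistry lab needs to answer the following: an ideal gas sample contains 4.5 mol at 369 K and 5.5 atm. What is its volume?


PV = nRT  (R = 0.08206 L·atm/(mol·K))
V = nRT/P = 4.5×0.08206×369/5.5
= 24.775 L

24.775 L


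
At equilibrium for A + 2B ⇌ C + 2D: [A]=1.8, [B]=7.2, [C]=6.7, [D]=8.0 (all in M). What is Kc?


Kc = [C][D]^2/([A][B]^2)
= (6.7^1 × 8.0^2)/(1.8^1 × 7.2^2)
= 428.8/93.312
= 4.595

4.595


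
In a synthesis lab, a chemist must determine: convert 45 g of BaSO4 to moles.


M(BaSO4) = 233.4 g/mol
n = mass/M = 45/233.4 = 0.1928 mol

0.1928 mol


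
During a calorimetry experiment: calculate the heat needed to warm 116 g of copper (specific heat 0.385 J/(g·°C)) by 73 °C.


q = mcΔT = 116 × 0.385 × 73
= 3260.18 J

3260.18 J


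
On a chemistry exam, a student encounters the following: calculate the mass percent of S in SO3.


M(SO3) = 1×32.07 + 3×16.0 = 80.07 g/mol
Mass of S = 1 × 32.07 = 32.07 g/mol
% S = 32.07/80.07 × 100 = 40.05%

40.05%


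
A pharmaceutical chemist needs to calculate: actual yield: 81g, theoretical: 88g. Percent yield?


% yield = actual/theoretical × 100
= 81/88 × 100
= 92.05%

92.05%


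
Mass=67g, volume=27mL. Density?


ρ = mass/volume
= 67/27
= 2.481 g/mL

2.481 g/mL


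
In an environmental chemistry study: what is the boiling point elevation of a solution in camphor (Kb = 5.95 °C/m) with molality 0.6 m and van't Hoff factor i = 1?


ΔTb = Kb × m × i
= 5.95 × 0.6 × 1
= 3.57 °C

3.57 °C


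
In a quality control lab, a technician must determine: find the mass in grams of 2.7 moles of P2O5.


M(P2O5) = 141.94 g/mol
mass = n × M = 2.7 × 141.94 = 383.24 g

383.24 g


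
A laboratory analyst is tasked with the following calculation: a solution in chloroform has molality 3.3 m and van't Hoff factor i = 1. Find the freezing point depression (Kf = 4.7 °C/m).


ΔTf = Kf × m × i
= 4.7 × 3.3 × 1
= 15.51 °C

15.51 °C


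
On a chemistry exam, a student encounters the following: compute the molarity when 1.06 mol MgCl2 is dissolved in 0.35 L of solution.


M = n/V = 1.06/0.35 = 3.029 mol/L

3.029 M


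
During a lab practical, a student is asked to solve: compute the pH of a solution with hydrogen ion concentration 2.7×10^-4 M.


pH = -log10([H+]) = -log10(2.7×10^-4)
= 4 - log10(2.7)
= 4 - 0.43
= 3.57

3.57


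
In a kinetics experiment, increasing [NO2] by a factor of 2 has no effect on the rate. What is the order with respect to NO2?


rate ∝ [NO2]^n
rate ∝ [NO2]^0
Order in NO2: 0

0


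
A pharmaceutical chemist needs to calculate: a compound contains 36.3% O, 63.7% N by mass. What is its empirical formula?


Assume 100 g sample. Moles of each element:
  O: 36.3/16.0 = 2.269 mol
  N: 63.7/14.01 = 4.547 mol
Divide by smallest (2.269):
  O: 2.269/2.269 = 1.0
  N: 4.547/2.269 = 2.0
Empirical formula: N2O

N2O


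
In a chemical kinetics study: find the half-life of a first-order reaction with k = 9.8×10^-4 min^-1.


t½ = ln2/k = 0.693147/(9.8×10^-4 min^-1)
= 707.3 min

707.3 min


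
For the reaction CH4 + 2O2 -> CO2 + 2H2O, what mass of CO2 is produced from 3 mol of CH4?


Mole ratio CO2:CH4 = 1:1
n(CO2) = 3 × 1/1 = 3.000 mol
mass = 3.000 × 44.01 = 132.03 g

132.03 g


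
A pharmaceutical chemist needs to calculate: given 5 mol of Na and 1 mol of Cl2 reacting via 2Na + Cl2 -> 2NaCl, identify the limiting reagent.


Mole ratio available / coefficient:
  Na: 5/2 = 2.500
  Cl2: 1/1 = 1.000
Smaller ratio is limiting.

Cl2


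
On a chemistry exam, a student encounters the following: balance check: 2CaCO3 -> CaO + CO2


Equation: 2CaCO3 -> CaO + CO2
Check atoms: C: 2≠1, Ca: 2≠1, O: 6≠3
Not balanced

No, not balanced


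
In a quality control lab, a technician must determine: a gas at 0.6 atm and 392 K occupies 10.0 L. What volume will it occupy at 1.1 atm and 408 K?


P1V1/T1 = P2V2/T2
V2 = P1V1T2/(T1P2)
= 0.6×10.0×408/(392×1.1)
= 5.677 L

5.677 L


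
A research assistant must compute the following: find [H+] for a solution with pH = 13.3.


[H+] = 10^(-pH) = 10^(-13.3)
= 5.01×10^-14 M

5.01×10^-14 M


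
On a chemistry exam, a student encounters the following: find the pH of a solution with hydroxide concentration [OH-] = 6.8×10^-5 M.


pOH = -log10([OH-]) = -log10(6.8×10^-5)
= 5 - log10(6.8) = 4.17
pH = 14 - pOH = 14 - 4.17 = 9.83

9.83


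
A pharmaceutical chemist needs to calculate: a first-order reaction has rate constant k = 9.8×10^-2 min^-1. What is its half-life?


t½ = ln2/k = 0.693147/(9.8×10^-2 min^-1)
= 7.073 min

7.073 min


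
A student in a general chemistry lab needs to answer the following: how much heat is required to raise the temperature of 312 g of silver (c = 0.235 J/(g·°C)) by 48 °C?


q = mcΔT = 312 × 0.235 × 48
= 3519.36 J

3519.36 J


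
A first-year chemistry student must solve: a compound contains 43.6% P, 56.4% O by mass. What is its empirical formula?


Assume 100 g sample. Moles of each element:
  P: 43.6/30.97 = 1.408 mol
  O: 56.4/16.0 = 3.525 mol
Divide by smallest (1.408):
  P: 1.408/1.408 = 1.0
  O: 3.525/1.408 = 2.5
Multiply all ratios by 2 to obtain whole numbers.
Empirical formula: P2O5

P2O5


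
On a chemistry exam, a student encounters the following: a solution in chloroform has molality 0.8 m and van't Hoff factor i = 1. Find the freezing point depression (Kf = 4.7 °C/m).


ΔTf = Kf × m × i
= 4.7 × 0.8 × 1
= 3.76 °C

3.76 °C


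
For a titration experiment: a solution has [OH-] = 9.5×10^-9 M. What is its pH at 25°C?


pOH = -log10([OH-]) = -log10(9.5×10^-9)
= 9 - log10(9.5) = 8.02
pH = 14 - pOH = 14 - 8.02 = 5.98

5.98


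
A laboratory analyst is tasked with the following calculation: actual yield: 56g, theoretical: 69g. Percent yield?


% yield = actual/theoretical × 100
= 56/69 × 100
= 81.16%

81.16%


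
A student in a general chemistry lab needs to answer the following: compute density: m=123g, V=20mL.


ρ = mass/volume
= 123/20
= 6.15 g/mL

6.15 g/mL


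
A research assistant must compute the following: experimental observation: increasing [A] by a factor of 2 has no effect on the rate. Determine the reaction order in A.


rate ∝ [A]^n
rate ∝ [A]^0
Order in A: 0

0


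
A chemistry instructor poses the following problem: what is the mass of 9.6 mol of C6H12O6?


M(C6H12O6) = 180.16 g/mol
mass = n × M = 9.6 × 180.16 = 1729.54 g

1729.54 g


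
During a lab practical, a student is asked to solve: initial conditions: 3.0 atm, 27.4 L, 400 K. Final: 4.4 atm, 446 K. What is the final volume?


P1V1/T1 = P2V2/T2
V2 = P1V1T2/(T1P2)
= 3.0×27.4×446/(400×4.4)
= 20.83 L

20.83 L


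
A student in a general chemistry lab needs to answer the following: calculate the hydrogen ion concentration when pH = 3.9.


[H+] = 10^(-pH) = 10^(-3.9)
= 1.26×10^-4 M

1.26×10^-4 M


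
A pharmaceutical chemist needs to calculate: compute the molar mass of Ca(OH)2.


M(Ca(OH)2) = 1×40.08 + 2×16.0 + 2×1.008
= 40.08 + 32.0 + 2.02
= 74.1 g/mol

74.1 g/mol


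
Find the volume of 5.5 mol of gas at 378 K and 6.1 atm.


PV = nRT  (R = 0.08206 L·atm/(mol·K))
V = nRT/P = 5.5×0.08206×378/6.1
= 27.968 L

27.968 L


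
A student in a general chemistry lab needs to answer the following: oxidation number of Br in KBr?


halide: -1
Oxidation number: -1

-1


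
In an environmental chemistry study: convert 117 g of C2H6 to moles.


M(C2H6) = 30.07 g/mol
n = mass/M = 117/30.07 = 3.8909 mol

3.8909 mol


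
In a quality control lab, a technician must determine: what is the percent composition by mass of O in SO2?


M(SO2) = 1×32.07 + 2×16.0 = 64.07 g/mol
Mass of O = 2 × 16.0 = 32.00 g/mol
% O = 32.00/64.07 × 100 = 49.95%

49.95%


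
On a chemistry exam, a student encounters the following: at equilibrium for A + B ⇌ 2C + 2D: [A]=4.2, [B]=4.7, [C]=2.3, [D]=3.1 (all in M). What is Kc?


Kc = [C]^2[D]^2/([A][B])
= (2.3^2 × 3.1^2)/(4.2^1 × 4.7^1)
= 50.8369/19.74
= 2.575

2.575


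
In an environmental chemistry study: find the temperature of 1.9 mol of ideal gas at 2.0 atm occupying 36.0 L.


PV = nRT  (R = 0.08206 L·atm/(mol·K))
T = PV/(nR) = 2.0×36.0/(1.9×0.08206)
= 72.00/0.155914
= 461.79 K

461.79 K


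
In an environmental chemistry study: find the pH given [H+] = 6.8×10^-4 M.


pH = -log10([H+]) = -log10(6.8×10^-4)
= 4 - log10(6.8)
= 4 - 0.83
= 3.17

3.17


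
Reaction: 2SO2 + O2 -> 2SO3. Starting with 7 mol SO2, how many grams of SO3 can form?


Mole ratio SO3:SO2 = 2:2
n(SO3) = 7 × 2/2 = 7.000 mol
mass = 7.000 × 80.07 = 560.49 g

560.49 g


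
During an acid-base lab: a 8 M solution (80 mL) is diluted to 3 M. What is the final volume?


C1V1 = C2V2
8 × 80 = 3 × V2
V2 = 640/3 = 213.33 mL

213.33 mL


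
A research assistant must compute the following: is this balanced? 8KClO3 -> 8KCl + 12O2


Equation: 8KClO3 -> 8KCl + 12O2
Check atoms: Cl: 8=8, K: 8=8, O: 24=24
Balanced

Yes, balanced


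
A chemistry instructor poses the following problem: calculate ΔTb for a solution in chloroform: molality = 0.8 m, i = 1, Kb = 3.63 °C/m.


ΔTb = Kb × m × i
= 3.63 × 0.8 × 1
= 2.904 °C

2.904 °C


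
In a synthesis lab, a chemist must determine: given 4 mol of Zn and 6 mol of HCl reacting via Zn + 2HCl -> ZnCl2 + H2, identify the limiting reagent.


Mole ratio available / coefficient:
  Zn: 4/1 = 4.000
  HCl: 6/2 = 3.000
Smaller ratio is limiting.

HCl


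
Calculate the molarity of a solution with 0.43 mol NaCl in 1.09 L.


M = n/V = 0.43/1.09 = 0.394 mol/L

0.394 M


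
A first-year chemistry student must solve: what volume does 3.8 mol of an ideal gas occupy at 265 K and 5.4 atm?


PV = nRT  (R = 0.08206 L·atm/(mol·K))
V = nRT/P = 3.8×0.08206×265/5.4
= 15.303 L

15.303 L


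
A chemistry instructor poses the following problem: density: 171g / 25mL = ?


ρ = mass/volume
= 171/25
= 6.84 g/mL

6.84 g/mL


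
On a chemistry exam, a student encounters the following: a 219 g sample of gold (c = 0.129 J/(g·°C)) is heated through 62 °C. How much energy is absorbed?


q = mcΔT = 219 × 0.129 × 62
= 1751.56 J

1751.56 J


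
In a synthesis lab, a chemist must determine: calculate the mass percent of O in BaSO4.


M(BaSO4) = 1×137.33 + 1×32.07 + 4×16.0 = 233.40 g/mol
Mass of O = 4 × 16.0 = 64.00 g/mol
% O = 64.00/233.40 × 100 = 27.42%

27.42%


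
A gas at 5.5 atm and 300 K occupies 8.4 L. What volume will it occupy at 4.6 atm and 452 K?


P1V1/T1 = P2V2/T2
V2 = P1V1T2/(T1P2)
= 5.5×8.4×452/(300×4.6)
= 15.132 L

15.132 L


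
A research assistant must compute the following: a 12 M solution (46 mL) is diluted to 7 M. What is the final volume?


C1V1 = C2V2
12 × 46 = 7 × V2
V2 = 552/7 = 78.86 mL

78.86 mL


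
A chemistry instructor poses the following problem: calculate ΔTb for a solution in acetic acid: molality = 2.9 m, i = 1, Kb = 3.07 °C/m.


ΔTb = Kb × m × i
= 3.07 × 2.9 × 1
= 8.903 °C

8.903 °C


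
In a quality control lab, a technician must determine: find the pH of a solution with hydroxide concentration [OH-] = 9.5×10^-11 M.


pOH = -log10([OH-]) = -log10(9.5×10^-11)
= 11 - log10(9.5) = 10.02
pH = 14 - pOH = 14 - 10.02 = 3.98

3.98


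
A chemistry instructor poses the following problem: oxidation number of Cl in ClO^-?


x + (-2) = -1, so x = +1
Oxidation number: +1

+1


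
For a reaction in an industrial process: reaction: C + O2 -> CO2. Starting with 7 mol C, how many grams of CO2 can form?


Mole ratio CO2:C = 1:1
n(CO2) = 7 × 1/1 = 7.000 mol
mass = 7.000 × 44.01 = 308.07 g

308.07 g


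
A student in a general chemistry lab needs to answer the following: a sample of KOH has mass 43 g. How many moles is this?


M(KOH) = 56.11 g/mol
n = mass/M = 43/56.11 = 0.7664 mol

0.7664 mol


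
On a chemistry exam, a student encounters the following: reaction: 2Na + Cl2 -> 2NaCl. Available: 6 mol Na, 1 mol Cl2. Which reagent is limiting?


Mole ratio available / coefficient:
  Na: 6/2 = 3.000
  Cl2: 1/1 = 1.000
Smaller ratio is limiting.

Cl2


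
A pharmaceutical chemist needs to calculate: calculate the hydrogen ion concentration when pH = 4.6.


[H+] = 10^(-pH) = 10^(-4.6)
= 2.51×10^-5 M

2.51×10^-5 M


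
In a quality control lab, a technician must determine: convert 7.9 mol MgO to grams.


M(MgO) = 40.31 g/mol
mass = n × M = 7.9 × 40.31 = 318.45 g

318.45 g


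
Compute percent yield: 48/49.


% yield = actual/theoretical × 100
= 48/49 × 100
= 97.96%

97.96%


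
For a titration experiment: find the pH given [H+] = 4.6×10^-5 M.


pH = -log10([H+]) = -log10(4.6×10^-5)
= 5 - log10(4.6)
= 5 - 0.66
= 4.34

4.34


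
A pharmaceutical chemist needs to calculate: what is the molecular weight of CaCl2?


M(CaCl2) = 1×40.08 + 2×35.45
= 40.08 + 70.9
= 110.98 g/mol

110.98 g/mol


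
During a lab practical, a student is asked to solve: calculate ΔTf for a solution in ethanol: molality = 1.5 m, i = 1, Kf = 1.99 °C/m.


ΔTf = Kf × m × i
= 1.99 × 1.5 × 1
= 2.985 °C

2.985 °C


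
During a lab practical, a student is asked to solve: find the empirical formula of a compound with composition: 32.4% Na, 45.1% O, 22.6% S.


Assume 100 g sample. Moles of each element:
  Na: 32.4/22.99 = 1.409 mol
  O: 45.1/16.0 = 2.819 mol
  S: 22.6/32.07 = 0.705 mol
Divide by smallest (0.705):
  Na: 1.409/0.705 = 2.0
  O: 2.819/0.705 = 4.0
  S: 0.705/0.705 = 1.0
Empirical formula: Na2SO4

Na2SO4


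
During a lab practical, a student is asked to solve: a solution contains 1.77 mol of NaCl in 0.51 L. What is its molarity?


M = n/V = 1.77/0.51 = 3.471 mol/L

3.471 M


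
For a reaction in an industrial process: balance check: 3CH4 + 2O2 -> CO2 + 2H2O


Equation: 3CH4 + 2O2 -> CO2 + 2H2O
Check atoms: C: 3≠1, H: 12≠4, O: 4=4
Not balanced

No, not balanced


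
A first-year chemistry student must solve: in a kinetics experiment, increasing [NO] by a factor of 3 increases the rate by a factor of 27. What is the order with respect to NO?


rate ∝ [NO]^n
3^n = 27 → n = 3
Order in NO: 3

3


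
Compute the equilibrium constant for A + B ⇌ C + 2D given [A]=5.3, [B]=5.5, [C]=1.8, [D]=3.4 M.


Kc = [C][D]^2/([A][B])
= (1.8^1 × 3.4^2)/(5.3^1 × 5.5^1)
= 20.808/29.15
= 0.7138

0.7138


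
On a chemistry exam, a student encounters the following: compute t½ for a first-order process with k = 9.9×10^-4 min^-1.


t½ = ln2/k = 0.693147/(9.9×10^-4 min^-1)
= 700.1 min

700.1 min


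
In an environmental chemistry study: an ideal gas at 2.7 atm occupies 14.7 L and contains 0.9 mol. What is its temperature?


PV = nRT  (R = 0.08206 L·atm/(mol·K))
T = PV/(nR) = 2.7×14.7/(0.9×0.08206)
= 39.69/0.073854
= 537.41 K

537.41 K


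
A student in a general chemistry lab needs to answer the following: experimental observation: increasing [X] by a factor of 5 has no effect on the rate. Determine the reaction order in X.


rate ∝ [X]^n
rate ∝ [X]^0
Order in X: 0

0


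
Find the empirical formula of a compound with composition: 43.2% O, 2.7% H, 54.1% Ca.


Assume 100 g sample. Moles of each element:
  O: 43.2/16.0 = 2.7 mol
  H: 2.7/1.008 = 2.679 mol
  Ca: 54.1/40.08 = 1.35 mol
Divide by smallest (1.35):
  O: 2.7/1.35 = 2.0
  H: 2.679/1.35 = 1.98
  Ca: 1.35/1.35 = 1.0
Empirical formula: CaO2H2

CaO2H2


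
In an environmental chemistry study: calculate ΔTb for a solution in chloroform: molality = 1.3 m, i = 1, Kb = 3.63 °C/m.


ΔTb = Kb × m × i
= 3.63 × 1.3 × 1
= 4.719 °C

4.719 °C


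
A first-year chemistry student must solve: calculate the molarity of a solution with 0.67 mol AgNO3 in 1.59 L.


M = n/V = 0.67/1.59 = 0.421 mol/L

0.421 M


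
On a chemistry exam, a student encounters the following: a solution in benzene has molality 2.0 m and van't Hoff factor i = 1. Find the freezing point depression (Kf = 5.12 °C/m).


ΔTf = Kf × m × i
= 5.12 × 2.0 × 1
= 10.24 °C

10.24 °C


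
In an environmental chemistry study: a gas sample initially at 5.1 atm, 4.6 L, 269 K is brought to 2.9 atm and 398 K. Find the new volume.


P1V1/T1 = P2V2/T2
V2 = P1V1T2/(T1P2)
= 5.1×4.6×398/(269×2.9)
= 11.969 L

11.969 L


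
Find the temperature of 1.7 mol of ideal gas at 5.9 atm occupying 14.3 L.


PV = nRT  (R = 0.08206 L·atm/(mol·K))
T = PV/(nR) = 5.9×14.3/(1.7×0.08206)
= 84.37/0.139502
= 604.79 K

604.79 K


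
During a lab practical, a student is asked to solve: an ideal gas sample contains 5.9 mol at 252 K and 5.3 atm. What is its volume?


PV = nRT  (R = 0.08206 L·atm/(mol·K))
V = nRT/P = 5.9×0.08206×252/5.3
= 23.02 L

23.02 L


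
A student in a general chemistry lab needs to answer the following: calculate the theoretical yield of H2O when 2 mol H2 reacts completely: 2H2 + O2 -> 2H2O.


Mole ratio H2O:H2 = 2:2
n(H2O) = 2 × 2/2 = 2.000 mol
mass = 2.000 × 18.02 = 36.04 g

36.04 g


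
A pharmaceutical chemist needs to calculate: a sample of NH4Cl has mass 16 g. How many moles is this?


M(NH4Cl) = 53.49 g/mol
n = mass/M = 16/53.49 = 0.2991 mol

0.2991 mol


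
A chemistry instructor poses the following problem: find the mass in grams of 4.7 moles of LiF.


M(LiF) = 25.94 g/mol
mass = n × M = 4.7 × 25.94 = 121.92 g

121.92 g


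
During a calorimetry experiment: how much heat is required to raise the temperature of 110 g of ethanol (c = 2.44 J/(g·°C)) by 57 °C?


q = mcΔT = 110 × 2.44 × 57
= 15298.80 J

15298.80 J


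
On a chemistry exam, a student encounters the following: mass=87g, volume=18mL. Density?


ρ = mass/volume
= 87/18
= 4.833 g/mL

4.833 g/mL


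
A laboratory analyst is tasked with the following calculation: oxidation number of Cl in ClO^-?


x + (-2) = -1, so x = +1
Oxidation number: +1

+1


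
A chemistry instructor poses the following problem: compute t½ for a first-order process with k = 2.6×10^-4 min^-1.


t½ = ln2/k = 0.693147/(2.6×10^-4 min^-1)
= 2666 min

2666 min


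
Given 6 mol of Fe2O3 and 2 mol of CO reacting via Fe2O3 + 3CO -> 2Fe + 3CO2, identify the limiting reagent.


Mole ratio available / coefficient:
  Fe2O3: 6/1 = 6.000
  CO: 2/3 = 0.667
Smaller ratio is limiting.

CO


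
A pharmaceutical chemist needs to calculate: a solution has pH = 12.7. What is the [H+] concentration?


[H+] = 10^(-pH) = 10^(-12.7)
= 2.0×10^-13 M

2.0×10^-13 M


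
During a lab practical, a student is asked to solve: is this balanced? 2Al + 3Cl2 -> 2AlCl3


Equation: 2Al + 3Cl2 -> 2AlCl3
Check atoms: Al: 2=2, Cl: 6=6
Balanced

Yes, balanced


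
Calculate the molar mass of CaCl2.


M(CaCl2) = 1×40.08 + 2×35.45
= 40.08 + 70.9
= 110.98 g/mol

110.98 g/mol


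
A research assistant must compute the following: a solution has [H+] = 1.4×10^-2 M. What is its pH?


pH = -log10([H+]) = -log10(1.4×10^-2)
= 2 - log10(1.4)
= 2 - 0.15
= 1.85

1.85


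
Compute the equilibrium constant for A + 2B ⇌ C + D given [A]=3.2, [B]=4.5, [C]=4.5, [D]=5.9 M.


Kc = [C][D]/([A][B]^2)
= (4.5^1 × 5.9^1)/(3.2^1 × 4.5^2)
= 26.55/64.8
= 0.4097

0.4097


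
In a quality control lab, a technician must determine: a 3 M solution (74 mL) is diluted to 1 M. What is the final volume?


C1V1 = C2V2
3 × 74 = 1 × V2
V2 = 222/1 = 222.0 mL

222.0 mL


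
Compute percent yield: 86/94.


% yield = actual/theoretical × 100
= 86/94 × 100
= 91.49%

91.49%


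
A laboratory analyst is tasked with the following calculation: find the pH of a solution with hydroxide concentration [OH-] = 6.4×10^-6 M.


pOH = -log10([OH-]) = -log10(6.4×10^-6)
= 6 - log10(6.4) = 5.19
pH = 14 - pOH = 14 - 5.19 = 8.81

8.81


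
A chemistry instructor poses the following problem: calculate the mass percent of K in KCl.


M(KCl) = 1×39.1 + 1×35.45 = 74.55 g/mol
Mass of K = 1 × 39.1 = 39.10 g/mol
% K = 39.10/74.55 × 100 = 52.45%

52.45%


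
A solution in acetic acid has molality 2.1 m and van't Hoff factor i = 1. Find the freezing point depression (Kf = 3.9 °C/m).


ΔTf = Kf × m × i
= 3.9 × 2.1 × 1
= 8.19 °C

8.19 °C


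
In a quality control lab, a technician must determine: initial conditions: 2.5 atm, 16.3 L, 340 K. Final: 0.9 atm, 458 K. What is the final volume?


P1V1/T1 = P2V2/T2
V2 = P1V1T2/(T1P2)
= 2.5×16.3×458/(340×0.9)
= 60.992 L

60.992 L


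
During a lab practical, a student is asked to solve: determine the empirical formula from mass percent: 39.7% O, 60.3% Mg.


Assume 100 g sample. Moles of each element:
  O: 39.7/16.0 = 2.481 mol
  Mg: 60.3/24.31 = 2.48 mol
Divide by smallest (2.48):
  O: 2.481/2.48 = 1.0
  Mg: 2.48/2.48 = 1.0
Empirical formula: MgO

MgO


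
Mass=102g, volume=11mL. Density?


ρ = mass/volume
= 102/11
= 9.273 g/mL

9.273 g/mL


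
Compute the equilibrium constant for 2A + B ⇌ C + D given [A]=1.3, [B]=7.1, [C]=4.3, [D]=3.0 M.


Kc = [C][D]/([A]^2[B])
= (4.3^1 × 3.0^1)/(1.3^2 × 7.1^1)
= 12.9/11.999
= 1.075

1.075


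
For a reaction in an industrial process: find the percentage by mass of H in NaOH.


M(NaOH) = 1×22.99 + 1×16.0 + 1×1.008 = 39.998 g/mol
Mass of H = 1 × 1.008 = 1.008 g/mol
% H = 1.008/39.998 × 100 = 2.52%

2.52%


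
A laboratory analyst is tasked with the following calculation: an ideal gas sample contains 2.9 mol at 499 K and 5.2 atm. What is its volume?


PV = nRT  (R = 0.08206 L·atm/(mol·K))
V = nRT/P = 2.9×0.08206×499/5.2
= 22.836 L

22.836 L


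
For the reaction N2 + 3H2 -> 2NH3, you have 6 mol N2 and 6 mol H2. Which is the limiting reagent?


Mole ratio available / coefficient:
  N2: 6/1 = 6.000
  H2: 6/3 = 2.000
Smaller ratio is limiting.

H2


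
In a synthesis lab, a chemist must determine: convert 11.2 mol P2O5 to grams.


M(P2O5) = 141.94 g/mol
mass = n × M = 11.2 × 141.94 = 1589.73 g

1589.73 g


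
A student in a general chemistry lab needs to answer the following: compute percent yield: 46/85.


% yield = actual/theoretical × 100
= 46/85 × 100
= 54.12%

54.12%


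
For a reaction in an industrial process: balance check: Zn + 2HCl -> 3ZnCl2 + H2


Equation: Zn + 2HCl -> 3ZnCl2 + H2
Check atoms: Cl: 2≠6, H: 2=2, Zn: 1≠3
Not balanced

No, not balanced


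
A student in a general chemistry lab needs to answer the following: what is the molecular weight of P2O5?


M(P2O5) = 2×30.97 + 5×16.0
= 61.94 + 80.0
= 141.94 g/mol

141.94 g/mol


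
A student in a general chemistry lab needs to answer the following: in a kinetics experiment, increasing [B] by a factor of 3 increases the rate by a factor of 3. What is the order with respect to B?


rate ∝ [B]^n
3^n = 3 → n = 1
Order in B: 1

1


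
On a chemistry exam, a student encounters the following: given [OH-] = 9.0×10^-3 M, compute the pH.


pOH = -log10([OH-]) = -log10(9.0×10^-3)
= 3 - log10(9.0) = 2.05
pH = 14 - pOH = 14 - 2.05 = 11.95

11.95


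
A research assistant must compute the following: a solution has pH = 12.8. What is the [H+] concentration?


[H+] = 10^(-pH) = 10^(-12.8)
= 1.58×10^-13 M

1.58×10^-13 M


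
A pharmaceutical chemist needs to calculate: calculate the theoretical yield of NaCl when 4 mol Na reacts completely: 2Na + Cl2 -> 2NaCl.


Mole ratio NaCl:Na = 2:2
n(NaCl) = 4 × 2/2 = 4.000 mol
mass = 4.000 × 58.44 = 233.76 g

233.76 g


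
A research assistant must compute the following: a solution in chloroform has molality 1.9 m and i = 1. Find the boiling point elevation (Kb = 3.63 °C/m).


ΔTb = Kb × m × i
= 3.63 × 1.9 × 1
= 6.897 °C

6.897 °C


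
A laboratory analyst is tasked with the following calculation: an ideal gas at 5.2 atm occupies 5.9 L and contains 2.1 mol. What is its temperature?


PV = nRT  (R = 0.08206 L·atm/(mol·K))
T = PV/(nR) = 5.2×5.9/(2.1×0.08206)
= 30.68/0.172326
= 178.03 K

178.03 K


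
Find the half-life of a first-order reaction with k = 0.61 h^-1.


t½ = ln2/k = 0.693147/(0.61 h^-1)
= 1.136 h

1.136 h


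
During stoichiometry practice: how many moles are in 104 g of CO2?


M(CO2) = 44.01 g/mol
n = mass/M = 104/44.01 = 2.3631 mol

2.3631 mol


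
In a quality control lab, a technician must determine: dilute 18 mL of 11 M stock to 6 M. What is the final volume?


C1V1 = C2V2
11 × 18 = 6 × V2
V2 = 198/6 = 33.0 mL

33.0 mL


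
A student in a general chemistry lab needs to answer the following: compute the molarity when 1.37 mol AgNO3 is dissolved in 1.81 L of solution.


M = n/V = 1.37/1.81 = 0.757 mol/L

0.757 M


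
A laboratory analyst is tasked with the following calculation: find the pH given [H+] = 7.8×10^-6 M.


pH = -log10([H+]) = -log10(7.8×10^-6)
= 6 - log10(7.8)
= 6 - 0.89
= 5.11

5.11


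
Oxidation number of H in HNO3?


H is +1 with nonmetals
Oxidation number: +1

+1


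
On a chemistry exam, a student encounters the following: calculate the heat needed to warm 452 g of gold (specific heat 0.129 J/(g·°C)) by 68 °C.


q = mcΔT = 452 × 0.129 × 68
= 3964.94 J

3964.94 J


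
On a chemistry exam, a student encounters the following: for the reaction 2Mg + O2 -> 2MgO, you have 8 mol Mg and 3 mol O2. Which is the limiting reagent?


Mole ratio available / coefficient:
  Mg: 8/2 = 4.000
  O2: 3/1 = 3.000
Smaller ratio is limiting.

O2


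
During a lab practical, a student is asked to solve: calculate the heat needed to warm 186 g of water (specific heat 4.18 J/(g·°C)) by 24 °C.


q = mcΔT = 186 × 4.18 × 24
= 18659.52 J

18659.52 J


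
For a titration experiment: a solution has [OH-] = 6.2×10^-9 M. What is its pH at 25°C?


pOH = -log10([OH-]) = -log10(6.2×10^-9)
= 9 - log10(6.2) = 8.21
pH = 14 - pOH = 14 - 8.21 = 5.79

5.79


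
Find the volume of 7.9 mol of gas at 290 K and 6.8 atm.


PV = nRT  (R = 0.08206 L·atm/(mol·K))
V = nRT/P = 7.9×0.08206×290/6.8
= 27.647 L

27.647 L


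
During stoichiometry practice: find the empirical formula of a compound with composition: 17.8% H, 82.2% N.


Assume 100 g sample. Moles of each element:
  H: 17.8/1.008 = 17.659 mol
  N: 82.2/14.01 = 5.867 mol
Divide by smallest (5.867):
  H: 17.659/5.867 = 3.01
  N: 5.867/5.867 = 1.0
Empirical formula: NH3

NH3


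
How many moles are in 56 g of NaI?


M(NaI) = 149.89 g/mol
n = mass/M = 56/149.89 = 0.3736 mol

0.3736 mol


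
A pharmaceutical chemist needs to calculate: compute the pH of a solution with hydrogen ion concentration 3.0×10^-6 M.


pH = -log10([H+]) = -log10(3.0×10^-6)
= 6 - log10(3.0)
= 6 - 0.48
= 5.52

5.52


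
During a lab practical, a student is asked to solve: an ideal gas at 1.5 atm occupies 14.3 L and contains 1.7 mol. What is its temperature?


PV = nRT  (R = 0.08206 L·atm/(mol·K))
T = PV/(nR) = 1.5×14.3/(1.7×0.08206)
= 21.45/0.139502
= 153.76 K

153.76 K


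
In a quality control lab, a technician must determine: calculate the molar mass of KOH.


M(KOH) = 1×39.1 + 1×16.0 + 1×1.008
= 39.1 + 16.0 + 1.01
= 56.11 g/mol

56.11 g/mol


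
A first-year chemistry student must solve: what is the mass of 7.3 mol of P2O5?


M(P2O5) = 141.94 g/mol
mass = n × M = 7.3 × 141.94 = 1036.16 g

1036.16 g


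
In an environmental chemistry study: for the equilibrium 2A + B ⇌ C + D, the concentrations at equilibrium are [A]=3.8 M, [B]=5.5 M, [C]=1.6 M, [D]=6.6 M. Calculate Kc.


Kc = [C][D]/([A]^2[B])
= (1.6^1 × 6.6^1)/(3.8^2 × 5.5^1)
= 10.56/79.42
= 0.1330

0.1330


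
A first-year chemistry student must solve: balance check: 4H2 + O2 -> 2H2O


Equation: 4H2 + O2 -> 2H2O
Check atoms: H: 8≠4, O: 2=2
Not balanced

No, not balanced


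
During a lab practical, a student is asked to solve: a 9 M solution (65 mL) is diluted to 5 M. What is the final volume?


C1V1 = C2V2
9 × 65 = 5 × V2
V2 = 585/5 = 117.0 mL

117.0 mL


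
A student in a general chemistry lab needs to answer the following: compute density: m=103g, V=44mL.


ρ = mass/volume
= 103/44
= 2.341 g/mL

2.341 g/mL


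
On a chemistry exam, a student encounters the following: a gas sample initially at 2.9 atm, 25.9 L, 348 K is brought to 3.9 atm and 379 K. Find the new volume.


P1V1/T1 = P2V2/T2
V2 = P1V1T2/(T1P2)
= 2.9×25.9×379/(348×3.9)
= 20.975 L

20.975 L


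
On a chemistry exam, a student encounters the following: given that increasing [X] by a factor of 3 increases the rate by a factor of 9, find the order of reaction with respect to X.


rate ∝ [X]^n
3^n = 9 → n = 2
Order in X: 2

2
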